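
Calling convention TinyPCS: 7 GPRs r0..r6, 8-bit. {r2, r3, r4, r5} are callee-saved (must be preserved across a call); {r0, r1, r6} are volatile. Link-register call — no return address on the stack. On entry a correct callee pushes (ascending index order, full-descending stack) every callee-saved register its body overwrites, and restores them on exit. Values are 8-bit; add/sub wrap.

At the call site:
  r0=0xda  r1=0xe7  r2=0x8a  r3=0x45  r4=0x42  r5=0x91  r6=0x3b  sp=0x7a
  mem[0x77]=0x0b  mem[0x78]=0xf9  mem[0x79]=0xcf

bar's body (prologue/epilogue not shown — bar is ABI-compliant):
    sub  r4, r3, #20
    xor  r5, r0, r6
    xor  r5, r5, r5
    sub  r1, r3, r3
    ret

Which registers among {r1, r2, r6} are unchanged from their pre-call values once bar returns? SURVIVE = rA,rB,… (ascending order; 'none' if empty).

prologue: push r4 -> mem[0x79]=0x42, sp=0x79
prologue: push r5 -> mem[0x78]=0x91, sp=0x78
body[0] sub  r4, r3, #20 -> r4=0x31
body[1] xor  r5, r0, r6 -> r5=0xe1
body[2] xor  r5, r5, r5 -> r5=0x00
body[3] sub  r1, r3, r3 -> r1=0x00
epilogue: pop r5=0x91, sp=0x79
epilogue: pop r4=0x42, sp=0x7a
r1: caller-saved, written=True
r2: callee-saved, written=False
r6: caller-saved, written=False

SURVIVE = r2,r6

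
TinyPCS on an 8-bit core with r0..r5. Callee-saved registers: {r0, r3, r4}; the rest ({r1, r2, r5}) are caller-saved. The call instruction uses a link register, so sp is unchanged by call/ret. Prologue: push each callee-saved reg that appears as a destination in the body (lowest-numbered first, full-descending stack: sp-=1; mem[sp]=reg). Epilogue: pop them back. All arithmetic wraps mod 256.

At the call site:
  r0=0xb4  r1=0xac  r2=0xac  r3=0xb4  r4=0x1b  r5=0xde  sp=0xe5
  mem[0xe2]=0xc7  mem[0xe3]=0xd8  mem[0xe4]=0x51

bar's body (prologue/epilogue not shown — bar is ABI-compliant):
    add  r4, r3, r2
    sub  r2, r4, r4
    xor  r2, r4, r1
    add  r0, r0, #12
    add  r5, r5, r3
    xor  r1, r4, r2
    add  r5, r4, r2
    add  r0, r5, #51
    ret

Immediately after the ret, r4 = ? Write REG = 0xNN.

REG = 0x1b

prologue: push r0 -> mem[0xe4]=0xb4, sp=0xe4
prologue: push r4 -> mem[0xe3]=0x1b, sp=0xe3
body[0] add  r4, r3, r2 -> r4=0x60
body[1] sub  r2, r4, r4 -> r2=0x00
body[2] xor  r2, r4, r1 -> r2=0xcc
body[3] add  r0, r0, #12 -> r0=0xc0
body[4] add  r5, r5, r3 -> r5=0x92
body[5] xor  r1, r4, r2 -> r1=0xac
body[6] add  r5, r4, r2 -> r5=0x2c
body[7] add  r0, r5, #51 -> r0=0x5f
epilogue: pop r4=0x1b, sp=0xe4
epilogue: pop r0=0xb4, sp=0xe5
r4 is callee-saved -> restored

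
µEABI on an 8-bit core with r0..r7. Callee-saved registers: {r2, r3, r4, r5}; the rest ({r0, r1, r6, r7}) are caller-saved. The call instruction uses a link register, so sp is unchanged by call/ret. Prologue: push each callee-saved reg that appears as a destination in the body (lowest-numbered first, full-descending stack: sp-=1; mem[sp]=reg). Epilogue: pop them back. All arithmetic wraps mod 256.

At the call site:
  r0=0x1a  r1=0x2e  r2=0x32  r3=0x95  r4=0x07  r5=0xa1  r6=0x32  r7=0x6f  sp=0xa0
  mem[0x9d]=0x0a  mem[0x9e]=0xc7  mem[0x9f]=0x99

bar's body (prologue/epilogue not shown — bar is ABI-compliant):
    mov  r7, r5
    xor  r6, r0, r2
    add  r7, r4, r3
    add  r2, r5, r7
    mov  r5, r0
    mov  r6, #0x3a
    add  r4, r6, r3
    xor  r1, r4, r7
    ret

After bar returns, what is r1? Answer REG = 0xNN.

REG = 0x53

prologue: push r2 → mem[0x9f]=0x32, sp=0x9f
prologue: push r4 → mem[0x9e]=0x07, sp=0x9e
prologue: push r5 → mem[0x9d]=0xa1, sp=0x9d
body[0] mov  r7, r5 → r7=0xa1
body[1] xor  r6, r0, r2 → r6=0x28
body[2] add  r7, r4, r3 → r7=0x9c
body[3] add  r2, r5, r7 → r2=0x3d
body[4] mov  r5, r0 → r5=0x1a
body[5] mov  r6, #0x3a → r6=0x3a
body[6] add  r4, r6, r3 → r4=0xcf
body[7] xor  r1, r4, r7 → r1=0x53
epilogue: pop r5=0xa1, sp=0x9e
epilogue: pop r4=0x07, sp=0x9f
epilogue: pop r2=0x32, sp=0xa0
r1 is caller-saved → body value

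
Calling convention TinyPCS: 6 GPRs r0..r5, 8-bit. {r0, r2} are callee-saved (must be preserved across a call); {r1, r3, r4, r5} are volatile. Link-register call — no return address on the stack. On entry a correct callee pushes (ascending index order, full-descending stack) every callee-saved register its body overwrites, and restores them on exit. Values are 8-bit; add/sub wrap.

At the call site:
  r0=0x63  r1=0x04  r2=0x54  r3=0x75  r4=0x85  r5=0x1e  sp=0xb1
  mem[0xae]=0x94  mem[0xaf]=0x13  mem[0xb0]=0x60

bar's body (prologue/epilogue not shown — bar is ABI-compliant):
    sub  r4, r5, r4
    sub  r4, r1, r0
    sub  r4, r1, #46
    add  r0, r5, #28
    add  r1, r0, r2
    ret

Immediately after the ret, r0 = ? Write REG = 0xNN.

prologue: push r0 -> mem[0xb0]=0x63, sp=0xb0
body[0] sub  r4, r5, r4 -> r4=0x99
body[1] sub  r4, r1, r0 -> r4=0xa1
body[2] sub  r4, r1, #46 -> r4=0xd6
body[3] add  r0, r5, #28 -> r0=0x3a
body[4] add  r1, r0, r2 -> r1=0x8e
epilogue: pop r0=0x63, sp=0xb1
r0 is callee-saved -> restored

REG = 0x63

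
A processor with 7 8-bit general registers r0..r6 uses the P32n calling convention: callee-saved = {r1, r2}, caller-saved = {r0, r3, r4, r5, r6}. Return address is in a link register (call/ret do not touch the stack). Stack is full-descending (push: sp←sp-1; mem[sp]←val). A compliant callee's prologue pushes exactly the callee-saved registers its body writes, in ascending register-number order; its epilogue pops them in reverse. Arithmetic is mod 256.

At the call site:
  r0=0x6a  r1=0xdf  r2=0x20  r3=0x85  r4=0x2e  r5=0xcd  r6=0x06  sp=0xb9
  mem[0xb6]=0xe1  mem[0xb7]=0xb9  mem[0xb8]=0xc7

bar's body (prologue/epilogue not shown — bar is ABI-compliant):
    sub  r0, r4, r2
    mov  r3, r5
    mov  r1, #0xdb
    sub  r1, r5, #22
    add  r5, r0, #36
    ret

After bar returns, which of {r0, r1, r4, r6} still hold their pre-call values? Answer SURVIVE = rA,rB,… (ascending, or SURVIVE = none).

SURVIVE = r1,r4,r6

prologue: push r1 -> mem[0xb8]=0xdf, sp=0xb8
body[0] sub  r0, r4, r2 -> r0=0x0e
body[1] mov  r3, r5 -> r3=0xcd
body[2] mov  r1, #0xdb -> r1=0xdb
body[3] sub  r1, r5, #22 -> r1=0xb7
body[4] add  r5, r0, #36 -> r5=0x32
epilogue: pop r1=0xdf, sp=0xb9
r0: caller-saved, written=True
r1: callee-saved, written=True
r4: caller-saved, written=False
r6: caller-saved, written=False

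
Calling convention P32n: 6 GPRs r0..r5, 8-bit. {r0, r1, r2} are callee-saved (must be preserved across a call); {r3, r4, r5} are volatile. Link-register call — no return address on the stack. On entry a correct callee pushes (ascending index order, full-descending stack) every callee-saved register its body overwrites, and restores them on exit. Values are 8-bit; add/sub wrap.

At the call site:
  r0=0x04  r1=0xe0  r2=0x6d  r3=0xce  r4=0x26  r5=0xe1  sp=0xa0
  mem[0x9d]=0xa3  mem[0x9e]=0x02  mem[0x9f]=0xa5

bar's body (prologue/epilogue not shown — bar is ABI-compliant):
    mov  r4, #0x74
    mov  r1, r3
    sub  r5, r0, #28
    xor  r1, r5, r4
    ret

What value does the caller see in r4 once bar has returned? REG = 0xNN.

REG = 0x74

prologue: push r1 → mem[0x9f]=0xe0, sp=0x9f
body[0] mov  r4, #0x74 → r4=0x74
body[1] mov  r1, r3 → r1=0xce
body[2] sub  r5, r0, #28 → r5=0xe8
body[3] xor  r1, r5, r4 → r1=0x9c
epilogue: pop r1=0xe0, sp=0xa0
r4 is caller-saved → body value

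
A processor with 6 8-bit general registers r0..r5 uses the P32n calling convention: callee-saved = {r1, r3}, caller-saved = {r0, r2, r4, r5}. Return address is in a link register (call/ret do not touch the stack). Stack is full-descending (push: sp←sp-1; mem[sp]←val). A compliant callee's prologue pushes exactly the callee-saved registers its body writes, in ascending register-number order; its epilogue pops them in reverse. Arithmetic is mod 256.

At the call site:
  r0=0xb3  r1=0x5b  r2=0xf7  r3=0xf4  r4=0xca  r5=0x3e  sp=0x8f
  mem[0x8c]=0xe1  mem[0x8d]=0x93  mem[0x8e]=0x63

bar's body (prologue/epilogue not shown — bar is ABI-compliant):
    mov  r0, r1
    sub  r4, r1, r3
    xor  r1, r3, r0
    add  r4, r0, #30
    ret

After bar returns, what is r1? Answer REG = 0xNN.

prologue: push r1 → mem[0x8e]=0x5b, sp=0x8e
body[0] mov  r0, r1 → r0=0x5b
body[1] sub  r4, r1, r3 → r4=0x67
body[2] xor  r1, r3, r0 → r1=0xaf
body[3] add  r4, r0, #30 → r4=0x79
epilogue: pop r1=0x5b, sp=0x8f
r1 is callee-saved → restored

REG = 0x5b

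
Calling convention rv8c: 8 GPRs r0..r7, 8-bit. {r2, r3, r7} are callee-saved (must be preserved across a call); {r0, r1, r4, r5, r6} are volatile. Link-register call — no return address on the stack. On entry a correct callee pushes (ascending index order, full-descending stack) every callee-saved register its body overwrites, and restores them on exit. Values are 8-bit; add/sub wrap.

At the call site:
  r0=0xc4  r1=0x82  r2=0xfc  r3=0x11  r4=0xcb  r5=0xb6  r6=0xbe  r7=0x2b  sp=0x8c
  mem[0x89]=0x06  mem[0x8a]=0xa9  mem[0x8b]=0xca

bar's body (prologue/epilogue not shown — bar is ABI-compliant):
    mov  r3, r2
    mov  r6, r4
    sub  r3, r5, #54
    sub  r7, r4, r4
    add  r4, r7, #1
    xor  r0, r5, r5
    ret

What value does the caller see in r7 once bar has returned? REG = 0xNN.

prologue: push r3 → mem[0x8b]=0x11, sp=0x8b
prologue: push r7 → mem[0x8a]=0x2b, sp=0x8a
body[0] mov  r3, r2 → r3=0xfc
body[1] mov  r6, r4 → r6=0xcb
body[2] sub  r3, r5, #54 → r3=0x80
body[3] sub  r7, r4, r4 → r7=0x00
body[4] add  r4, r7, #1 → r4=0x01
body[5] xor  r0, r5, r5 → r0=0x00
epilogue: pop r7=0x2b, sp=0x8b
epilogue: pop r3=0x11, sp=0x8c
r7 is callee-saved → restored

REG = 0x2b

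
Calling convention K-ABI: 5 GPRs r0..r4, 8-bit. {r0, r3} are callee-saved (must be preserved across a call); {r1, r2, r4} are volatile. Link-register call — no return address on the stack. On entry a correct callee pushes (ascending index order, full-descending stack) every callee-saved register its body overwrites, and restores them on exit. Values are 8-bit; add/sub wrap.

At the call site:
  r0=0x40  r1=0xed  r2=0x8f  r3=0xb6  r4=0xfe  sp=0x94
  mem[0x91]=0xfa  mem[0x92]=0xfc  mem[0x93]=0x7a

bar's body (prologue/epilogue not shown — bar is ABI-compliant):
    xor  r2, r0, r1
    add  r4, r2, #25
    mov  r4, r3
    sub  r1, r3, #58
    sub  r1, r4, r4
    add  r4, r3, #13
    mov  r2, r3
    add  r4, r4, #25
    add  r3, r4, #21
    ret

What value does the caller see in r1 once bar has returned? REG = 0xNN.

prologue: push r3 → mem[0x93]=0xb6, sp=0x93
body[0] xor  r2, r0, r1 → r2=0xad
body[1] add  r4, r2, #25 → r4=0xc6
body[2] mov  r4, r3 → r4=0xb6
body[3] sub  r1, r3, #58 → r1=0x7c
body[4] sub  r1, r4, r4 → r1=0x00
body[5] add  r4, r3, #13 → r4=0xc3
body[6] mov  r2, r3 → r2=0xb6
body[7] add  r4, r4, #25 → r4=0xdc
body[8] add  r3, r4, #21 → r3=0xf1
epilogue: pop r3=0xb6, sp=0x94
r1 is caller-saved → body value

REG = 0x00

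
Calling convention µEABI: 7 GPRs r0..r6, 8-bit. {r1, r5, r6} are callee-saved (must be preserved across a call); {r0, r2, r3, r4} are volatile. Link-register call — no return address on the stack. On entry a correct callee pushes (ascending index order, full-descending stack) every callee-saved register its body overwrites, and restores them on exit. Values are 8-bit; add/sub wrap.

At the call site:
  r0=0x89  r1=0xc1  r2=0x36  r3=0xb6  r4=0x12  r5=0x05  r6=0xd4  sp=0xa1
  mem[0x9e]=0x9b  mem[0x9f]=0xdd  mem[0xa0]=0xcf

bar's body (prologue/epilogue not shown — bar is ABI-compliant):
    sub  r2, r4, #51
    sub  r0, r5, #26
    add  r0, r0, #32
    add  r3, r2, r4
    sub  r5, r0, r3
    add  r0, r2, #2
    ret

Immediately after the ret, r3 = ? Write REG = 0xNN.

REG = 0xf1

prologue: push r5 → mem[0xa0]=0x05, sp=0xa0
body[0] sub  r2, r4, #51 → r2=0xdf
body[1] sub  r0, r5, #26 → r0=0xeb
body[2] add  r0, r0, #32 → r0=0x0b
body[3] add  r3, r2, r4 → r3=0xf1
body[4] sub  r5, r0, r3 → r5=0x1a
body[5] add  r0, r2, #2 → r0=0xe1
epilogue: pop r5=0x05, sp=0xa1
r3 is caller-saved → body value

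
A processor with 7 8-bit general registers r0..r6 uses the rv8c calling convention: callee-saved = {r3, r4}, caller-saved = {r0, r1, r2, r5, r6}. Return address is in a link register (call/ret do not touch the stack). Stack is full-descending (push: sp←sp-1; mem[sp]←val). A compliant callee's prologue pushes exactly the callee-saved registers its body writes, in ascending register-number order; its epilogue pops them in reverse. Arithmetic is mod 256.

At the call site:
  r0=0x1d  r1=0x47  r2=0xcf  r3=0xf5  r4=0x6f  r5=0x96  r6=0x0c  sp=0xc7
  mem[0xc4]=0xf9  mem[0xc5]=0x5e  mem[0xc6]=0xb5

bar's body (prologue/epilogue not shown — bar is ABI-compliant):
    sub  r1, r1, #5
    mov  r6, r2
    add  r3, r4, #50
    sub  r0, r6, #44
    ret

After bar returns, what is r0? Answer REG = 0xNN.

REG = 0xa3

prologue: push r3 -> mem[0xc6]=0xf5, sp=0xc6
body[0] sub  r1, r1, #5 -> r1=0x42
body[1] mov  r6, r2 -> r6=0xcf
body[2] add  r3, r4, #50 -> r3=0xa1
body[3] sub  r0, r6, #44 -> r0=0xa3
epilogue: pop r3=0xf5, sp=0xc7
r0 is caller-saved -> body value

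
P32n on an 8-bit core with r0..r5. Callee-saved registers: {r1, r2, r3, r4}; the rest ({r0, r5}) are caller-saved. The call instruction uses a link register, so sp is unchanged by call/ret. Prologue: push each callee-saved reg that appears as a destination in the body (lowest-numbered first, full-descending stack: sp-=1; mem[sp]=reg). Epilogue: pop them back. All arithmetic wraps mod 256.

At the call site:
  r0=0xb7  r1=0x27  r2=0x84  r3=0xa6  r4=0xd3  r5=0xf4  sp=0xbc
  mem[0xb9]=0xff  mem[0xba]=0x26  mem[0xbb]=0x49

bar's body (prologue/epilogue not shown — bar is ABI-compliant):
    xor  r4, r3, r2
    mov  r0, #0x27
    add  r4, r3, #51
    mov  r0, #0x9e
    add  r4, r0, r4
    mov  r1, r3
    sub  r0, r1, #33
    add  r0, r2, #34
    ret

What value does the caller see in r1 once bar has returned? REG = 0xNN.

REG = 0x27

prologue: push r1 → mem[0xbb]=0x27, sp=0xbb
prologue: push r4 → mem[0xba]=0xd3, sp=0xba
body[0] xor  r4, r3, r2 → r4=0x22
body[1] mov  r0, #0x27 → r0=0x27
body[2] add  r4, r3, #51 → r4=0xd9
body[3] mov  r0, #0x9e → r0=0x9e
body[4] add  r4, r0, r4 → r4=0x77
body[5] mov  r1, r3 → r1=0xa6
body[6] sub  r0, r1, #33 → r0=0x85
body[7] add  r0, r2, #34 → r0=0xa6
epilogue: pop r4=0xd3, sp=0xbb
epilogue: pop r1=0x27, sp=0xbc
r1 is callee-saved → restored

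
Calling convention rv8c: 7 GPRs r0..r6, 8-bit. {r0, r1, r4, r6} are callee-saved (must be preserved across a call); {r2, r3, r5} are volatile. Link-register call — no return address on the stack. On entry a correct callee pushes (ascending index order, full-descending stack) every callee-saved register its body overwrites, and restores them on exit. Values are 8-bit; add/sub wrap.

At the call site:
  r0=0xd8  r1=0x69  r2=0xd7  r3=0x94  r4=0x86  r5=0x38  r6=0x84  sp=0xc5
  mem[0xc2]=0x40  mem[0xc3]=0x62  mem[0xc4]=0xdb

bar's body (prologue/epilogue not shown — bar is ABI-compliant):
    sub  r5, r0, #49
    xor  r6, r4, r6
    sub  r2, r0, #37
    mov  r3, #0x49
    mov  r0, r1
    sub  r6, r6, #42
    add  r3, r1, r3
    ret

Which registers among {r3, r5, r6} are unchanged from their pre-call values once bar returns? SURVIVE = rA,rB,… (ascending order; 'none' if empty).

SURVIVE = r6

prologue: push r0 → mem[0xc4]=0xd8, sp=0xc4
prologue: push r6 → mem[0xc3]=0x84, sp=0xc3
body[0] sub  r5, r0, #49 → r5=0xa7
body[1] xor  r6, r4, r6 → r6=0x02
body[2] sub  r2, r0, #37 → r2=0xb3
body[3] mov  r3, #0x49 → r3=0x49
body[4] mov  r0, r1 → r0=0x69
body[5] sub  r6, r6, #42 → r6=0xd8
body[6] add  r3, r1, r3 → r3=0xb2
epilogue: pop r6=0x84, sp=0xc4
epilogue: pop r0=0xd8, sp=0xc5
r3: caller-saved, written=True
r5: caller-saved, written=True
r6: callee-saved, written=True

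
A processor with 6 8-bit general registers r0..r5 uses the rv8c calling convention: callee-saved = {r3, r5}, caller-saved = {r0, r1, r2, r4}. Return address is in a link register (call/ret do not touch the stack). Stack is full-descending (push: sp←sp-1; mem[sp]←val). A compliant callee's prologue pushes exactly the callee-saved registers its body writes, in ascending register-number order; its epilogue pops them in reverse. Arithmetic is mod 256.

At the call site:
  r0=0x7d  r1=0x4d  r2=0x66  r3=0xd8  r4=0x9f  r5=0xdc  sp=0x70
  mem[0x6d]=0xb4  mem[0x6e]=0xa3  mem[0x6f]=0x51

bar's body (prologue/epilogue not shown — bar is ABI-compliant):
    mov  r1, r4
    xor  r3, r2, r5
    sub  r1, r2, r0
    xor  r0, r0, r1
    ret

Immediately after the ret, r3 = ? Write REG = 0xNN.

prologue: push r3 -> mem[0x6f]=0xd8, sp=0x6f
body[0] mov  r1, r4 -> r1=0x9f
body[1] xor  r3, r2, r5 -> r3=0xba
body[2] sub  r1, r2, r0 -> r1=0xe9
body[3] xor  r0, r0, r1 -> r0=0x94
epilogue: pop r3=0xd8, sp=0x70
r3 is callee-saved -> restored

REG = 0xd8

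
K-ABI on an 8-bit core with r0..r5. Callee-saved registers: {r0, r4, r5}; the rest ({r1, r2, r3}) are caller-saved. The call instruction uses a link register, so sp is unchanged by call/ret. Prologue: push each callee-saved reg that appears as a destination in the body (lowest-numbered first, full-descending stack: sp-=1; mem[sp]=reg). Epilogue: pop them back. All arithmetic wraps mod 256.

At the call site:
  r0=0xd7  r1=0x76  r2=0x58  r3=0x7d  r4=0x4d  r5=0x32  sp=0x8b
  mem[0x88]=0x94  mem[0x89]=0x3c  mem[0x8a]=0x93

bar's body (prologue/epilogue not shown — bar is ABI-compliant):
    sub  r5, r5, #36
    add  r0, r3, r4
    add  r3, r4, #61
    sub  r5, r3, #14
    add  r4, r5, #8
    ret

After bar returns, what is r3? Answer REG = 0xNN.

prologue: push r0 → mem[0x8a]=0xd7, sp=0x8a
prologue: push r4 → mem[0x89]=0x4d, sp=0x89
prologue: push r5 → mem[0x88]=0x32, sp=0x88
body[0] sub  r5, r5, #36 → r5=0x0e
body[1] add  r0, r3, r4 → r0=0xca
body[2] add  r3, r4, #61 → r3=0x8a
body[3] sub  r5, r3, #14 → r5=0x7c
body[4] add  r4, r5, #8 → r4=0x84
epilogue: pop r5=0x32, sp=0x89
epilogue: pop r4=0x4d, sp=0x8a
epilogue: pop r0=0xd7, sp=0x8b
r3 is caller-saved → body value

REG = 0x8a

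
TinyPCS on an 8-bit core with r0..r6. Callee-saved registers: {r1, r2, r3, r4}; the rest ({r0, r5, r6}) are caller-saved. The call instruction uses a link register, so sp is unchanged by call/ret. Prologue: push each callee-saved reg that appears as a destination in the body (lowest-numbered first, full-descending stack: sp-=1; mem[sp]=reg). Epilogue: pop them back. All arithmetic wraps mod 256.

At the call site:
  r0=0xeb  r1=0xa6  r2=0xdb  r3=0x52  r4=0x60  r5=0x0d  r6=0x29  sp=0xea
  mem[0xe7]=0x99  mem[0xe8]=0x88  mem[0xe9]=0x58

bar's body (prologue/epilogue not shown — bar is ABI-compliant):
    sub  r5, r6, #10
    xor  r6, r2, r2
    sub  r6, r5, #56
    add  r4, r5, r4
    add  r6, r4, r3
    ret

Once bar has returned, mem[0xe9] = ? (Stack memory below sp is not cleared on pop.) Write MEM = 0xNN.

MEM = 0x60

prologue: push r4 → mem[0xe9]=0x60, sp=0xe9
body[0] sub  r5, r6, #10 → r5=0x1f
body[1] xor  r6, r2, r2 → r6=0x00
body[2] sub  r6, r5, #56 → r6=0xe7
body[3] add  r4, r5, r4 → r4=0x7f
body[4] add  r6, r4, r3 → r6=0xd1
epilogue: pop r4=0x60, sp=0xea
prologue pushed ['r4'] at ['0xe9']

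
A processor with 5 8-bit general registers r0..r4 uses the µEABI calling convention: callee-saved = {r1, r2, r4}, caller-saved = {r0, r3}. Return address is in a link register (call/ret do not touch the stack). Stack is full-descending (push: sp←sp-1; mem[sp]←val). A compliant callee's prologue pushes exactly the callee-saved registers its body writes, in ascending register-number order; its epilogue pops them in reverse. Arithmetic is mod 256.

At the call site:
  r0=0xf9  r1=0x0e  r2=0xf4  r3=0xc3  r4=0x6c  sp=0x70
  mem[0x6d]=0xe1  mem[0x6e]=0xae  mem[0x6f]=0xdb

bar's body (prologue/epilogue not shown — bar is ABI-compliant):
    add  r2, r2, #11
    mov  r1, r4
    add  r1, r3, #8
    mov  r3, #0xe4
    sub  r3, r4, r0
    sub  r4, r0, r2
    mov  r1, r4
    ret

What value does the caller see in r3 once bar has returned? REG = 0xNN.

prologue: push r1 -> mem[0x6f]=0x0e, sp=0x6f
prologue: push r2 -> mem[0x6e]=0xf4, sp=0x6e
prologue: push r4 -> mem[0x6d]=0x6c, sp=0x6d
body[0] add  r2, r2, #11 -> r2=0xff
body[1] mov  r1, r4 -> r1=0x6c
body[2] add  r1, r3, #8 -> r1=0xcb
body[3] mov  r3, #0xe4 -> r3=0xe4
body[4] sub  r3, r4, r0 -> r3=0x73
body[5] sub  r4, r0, r2 -> r4=0xfa
body[6] mov  r1, r4 -> r1=0xfa
epilogue: pop r4=0x6c, sp=0x6e
epilogue: pop r2=0xf4, sp=0x6f
epilogue: pop r1=0x0e, sp=0x70
r3 is caller-saved -> body value

REG = 0x73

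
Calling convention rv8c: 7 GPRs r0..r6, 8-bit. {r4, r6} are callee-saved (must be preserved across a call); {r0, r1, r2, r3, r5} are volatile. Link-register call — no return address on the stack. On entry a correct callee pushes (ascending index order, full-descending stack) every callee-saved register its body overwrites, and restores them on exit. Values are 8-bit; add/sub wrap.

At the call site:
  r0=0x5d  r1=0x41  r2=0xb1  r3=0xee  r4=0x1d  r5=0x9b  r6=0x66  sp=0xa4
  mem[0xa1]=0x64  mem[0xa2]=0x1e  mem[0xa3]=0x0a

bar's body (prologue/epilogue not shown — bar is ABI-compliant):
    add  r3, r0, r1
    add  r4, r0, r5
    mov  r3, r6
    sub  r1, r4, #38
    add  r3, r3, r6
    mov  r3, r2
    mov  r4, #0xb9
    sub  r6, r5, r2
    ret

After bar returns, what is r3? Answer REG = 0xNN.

REG = 0xb1

prologue: push r4 → mem[0xa3]=0x1d, sp=0xa3
prologue: push r6 → mem[0xa2]=0x66, sp=0xa2
body[0] add  r3, r0, r1 → r3=0x9e
body[1] add  r4, r0, r5 → r4=0xf8
body[2] mov  r3, r6 → r3=0x66
body[3] sub  r1, r4, #38 → r1=0xd2
body[4] add  r3, r3, r6 → r3=0xcc
body[5] mov  r3, r2 → r3=0xb1
body[6] mov  r4, #0xb9 → r4=0xb9
body[7] sub  r6, r5, r2 → r6=0xea
epilogue: pop r6=0x66, sp=0xa3
epilogue: pop r4=0x1d, sp=0xa4
r3 is caller-saved → body value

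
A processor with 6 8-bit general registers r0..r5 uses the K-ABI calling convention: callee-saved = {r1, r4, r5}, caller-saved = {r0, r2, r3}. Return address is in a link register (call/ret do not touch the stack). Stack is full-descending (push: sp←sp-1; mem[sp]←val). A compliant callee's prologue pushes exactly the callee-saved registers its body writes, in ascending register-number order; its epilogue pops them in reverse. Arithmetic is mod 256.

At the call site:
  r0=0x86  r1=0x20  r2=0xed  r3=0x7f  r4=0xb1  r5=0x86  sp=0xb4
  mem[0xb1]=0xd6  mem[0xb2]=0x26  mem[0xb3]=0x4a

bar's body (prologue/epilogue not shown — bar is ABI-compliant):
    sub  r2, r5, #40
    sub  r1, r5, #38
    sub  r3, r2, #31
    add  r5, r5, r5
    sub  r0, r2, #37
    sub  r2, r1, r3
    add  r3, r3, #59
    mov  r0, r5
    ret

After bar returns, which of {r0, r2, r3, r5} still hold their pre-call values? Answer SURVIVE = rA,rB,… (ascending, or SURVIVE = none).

SURVIVE = r5

prologue: push r1 -> mem[0xb3]=0x20, sp=0xb3
prologue: push r5 -> mem[0xb2]=0x86, sp=0xb2
body[0] sub  r2, r5, #40 -> r2=0x5e
body[1] sub  r1, r5, #38 -> r1=0x60
body[2] sub  r3, r2, #31 -> r3=0x3f
body[3] add  r5, r5, r5 -> r5=0x0c
body[4] sub  r0, r2, #37 -> r0=0x39
body[5] sub  r2, r1, r3 -> r2=0x21
body[6] add  r3, r3, #59 -> r3=0x7a
body[7] mov  r0, r5 -> r0=0x0c
epilogue: pop r5=0x86, sp=0xb3
epilogue: pop r1=0x20, sp=0xb4
r0: caller-saved, written=True
r2: caller-saved, written=True
r3: caller-saved, written=True
r5: callee-saved, written=True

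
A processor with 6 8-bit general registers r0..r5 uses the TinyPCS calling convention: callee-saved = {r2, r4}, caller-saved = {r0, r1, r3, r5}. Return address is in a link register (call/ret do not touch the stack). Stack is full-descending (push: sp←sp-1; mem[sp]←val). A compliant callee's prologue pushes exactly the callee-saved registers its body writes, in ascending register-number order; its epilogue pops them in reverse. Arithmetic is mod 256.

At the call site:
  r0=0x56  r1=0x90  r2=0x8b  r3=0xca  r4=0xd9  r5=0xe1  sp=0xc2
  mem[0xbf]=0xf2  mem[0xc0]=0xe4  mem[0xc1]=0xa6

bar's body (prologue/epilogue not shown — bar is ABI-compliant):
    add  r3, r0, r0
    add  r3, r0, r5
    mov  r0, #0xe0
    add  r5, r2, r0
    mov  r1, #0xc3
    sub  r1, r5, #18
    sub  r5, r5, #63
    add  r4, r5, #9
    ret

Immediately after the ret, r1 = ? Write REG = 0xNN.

REG = 0x59

prologue: push r4 → mem[0xc1]=0xd9, sp=0xc1
body[0] add  r3, r0, r0 → r3=0xac
body[1] add  r3, r0, r5 → r3=0x37
body[2] mov  r0, #0xe0 → r0=0xe0
body[3] add  r5, r2, r0 → r5=0x6b
body[4] mov  r1, #0xc3 → r1=0xc3
body[5] sub  r1, r5, #18 → r1=0x59
body[6] sub  r5, r5, #63 → r5=0x2c
body[7] add  r4, r5, #9 → r4=0x35
epilogue: pop r4=0xd9, sp=0xc2
r1 is caller-saved → body value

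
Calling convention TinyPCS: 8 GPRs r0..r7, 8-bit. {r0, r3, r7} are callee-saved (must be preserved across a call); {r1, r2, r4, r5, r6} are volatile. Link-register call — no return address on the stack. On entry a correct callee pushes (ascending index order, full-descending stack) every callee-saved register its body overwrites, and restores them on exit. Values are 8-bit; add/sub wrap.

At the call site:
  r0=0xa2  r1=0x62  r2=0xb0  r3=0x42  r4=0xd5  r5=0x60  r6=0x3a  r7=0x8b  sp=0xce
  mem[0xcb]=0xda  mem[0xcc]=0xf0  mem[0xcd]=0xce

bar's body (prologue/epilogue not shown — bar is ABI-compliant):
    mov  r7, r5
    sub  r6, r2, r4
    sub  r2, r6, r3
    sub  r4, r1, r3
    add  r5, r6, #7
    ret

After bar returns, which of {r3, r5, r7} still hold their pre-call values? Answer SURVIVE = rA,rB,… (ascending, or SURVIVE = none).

prologue: push r7 -> mem[0xcd]=0x8b, sp=0xcd
body[0] mov  r7, r5 -> r7=0x60
body[1] sub  r6, r2, r4 -> r6=0xdb
body[2] sub  r2, r6, r3 -> r2=0x99
body[3] sub  r4, r1, r3 -> r4=0x20
body[4] add  r5, r6, #7 -> r5=0xe2
epilogue: pop r7=0x8b, sp=0xce
r3: callee-saved, written=False
r5: caller-saved, written=True
r7: callee-saved, written=True

SURVIVE = r3,r7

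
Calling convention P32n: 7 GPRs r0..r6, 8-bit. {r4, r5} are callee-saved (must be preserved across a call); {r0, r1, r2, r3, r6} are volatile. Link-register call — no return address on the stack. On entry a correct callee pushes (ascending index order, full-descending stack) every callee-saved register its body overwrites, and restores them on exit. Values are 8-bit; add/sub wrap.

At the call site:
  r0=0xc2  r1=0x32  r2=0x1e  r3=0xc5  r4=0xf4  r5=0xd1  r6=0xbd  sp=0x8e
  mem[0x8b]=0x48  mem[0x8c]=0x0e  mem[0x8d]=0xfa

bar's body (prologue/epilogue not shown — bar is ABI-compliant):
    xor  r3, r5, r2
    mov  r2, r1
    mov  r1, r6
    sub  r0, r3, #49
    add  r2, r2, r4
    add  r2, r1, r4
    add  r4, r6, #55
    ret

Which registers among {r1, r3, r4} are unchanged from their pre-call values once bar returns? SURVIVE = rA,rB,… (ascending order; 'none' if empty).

SURVIVE = r4

prologue: push r4 -> mem[0x8d]=0xf4, sp=0x8d
body[0] xor  r3, r5, r2 -> r3=0xcf
body[1] mov  r2, r1 -> r2=0x32
body[2] mov  r1, r6 -> r1=0xbd
body[3] sub  r0, r3, #49 -> r0=0x9e
body[4] add  r2, r2, r4 -> r2=0x26
body[5] add  r2, r1, r4 -> r2=0xb1
body[6] add  r4, r6, #55 -> r4=0xf4
epilogue: pop r4=0xf4, sp=0x8e
r1: caller-saved, written=True
r3: caller-saved, written=True
r4: callee-saved, written=True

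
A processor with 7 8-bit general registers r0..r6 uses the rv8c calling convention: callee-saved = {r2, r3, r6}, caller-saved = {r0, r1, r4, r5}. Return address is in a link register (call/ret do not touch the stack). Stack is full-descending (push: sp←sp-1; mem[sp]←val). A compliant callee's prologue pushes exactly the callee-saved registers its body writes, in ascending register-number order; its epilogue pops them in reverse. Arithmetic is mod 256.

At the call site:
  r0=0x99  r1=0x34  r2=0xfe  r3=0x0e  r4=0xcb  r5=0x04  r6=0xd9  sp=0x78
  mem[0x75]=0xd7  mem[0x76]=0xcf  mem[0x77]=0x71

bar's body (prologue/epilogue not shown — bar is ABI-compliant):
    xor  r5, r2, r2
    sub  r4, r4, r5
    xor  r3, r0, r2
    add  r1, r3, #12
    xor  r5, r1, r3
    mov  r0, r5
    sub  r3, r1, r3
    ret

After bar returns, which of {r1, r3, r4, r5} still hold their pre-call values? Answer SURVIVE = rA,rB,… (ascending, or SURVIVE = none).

SURVIVE = r3,r4

prologue: push r3 → mem[0x77]=0x0e, sp=0x77
body[0] xor  r5, r2, r2 → r5=0x00
body[1] sub  r4, r4, r5 → r4=0xcb
body[2] xor  r3, r0, r2 → r3=0x67
body[3] add  r1, r3, #12 → r1=0x73
body[4] xor  r5, r1, r3 → r5=0x14
body[5] mov  r0, r5 → r0=0x14
body[6] sub  r3, r1, r3 → r3=0x0c
epilogue: pop r3=0x0e, sp=0x78
r1: caller-saved, written=True
r3: callee-saved, written=True
r4: caller-saved, written=True
r5: caller-saved, written=True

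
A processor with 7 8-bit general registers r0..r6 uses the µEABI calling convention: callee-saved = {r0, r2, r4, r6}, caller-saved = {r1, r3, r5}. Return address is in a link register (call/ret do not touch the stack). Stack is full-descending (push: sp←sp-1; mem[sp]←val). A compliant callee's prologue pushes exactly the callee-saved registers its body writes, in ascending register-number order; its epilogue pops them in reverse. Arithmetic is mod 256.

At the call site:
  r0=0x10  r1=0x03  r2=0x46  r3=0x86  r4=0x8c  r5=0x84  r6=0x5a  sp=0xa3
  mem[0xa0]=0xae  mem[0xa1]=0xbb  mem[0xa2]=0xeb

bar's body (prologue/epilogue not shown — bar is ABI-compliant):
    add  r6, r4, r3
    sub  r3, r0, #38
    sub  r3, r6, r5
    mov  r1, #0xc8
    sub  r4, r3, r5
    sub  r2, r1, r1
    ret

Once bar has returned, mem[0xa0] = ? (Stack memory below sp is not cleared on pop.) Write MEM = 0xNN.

prologue: push r2 -> mem[0xa2]=0x46, sp=0xa2
prologue: push r4 -> mem[0xa1]=0x8c, sp=0xa1
prologue: push r6 -> mem[0xa0]=0x5a, sp=0xa0
body[0] add  r6, r4, r3 -> r6=0x12
body[1] sub  r3, r0, #38 -> r3=0xea
body[2] sub  r3, r6, r5 -> r3=0x8e
body[3] mov  r1, #0xc8 -> r1=0xc8
body[4] sub  r4, r3, r5 -> r4=0x0a
body[5] sub  r2, r1, r1 -> r2=0x00
epilogue: pop r6=0x5a, sp=0xa1
epilogue: pop r4=0x8c, sp=0xa2
epilogue: pop r2=0x46, sp=0xa3
prologue pushed ['r2', 'r4', 'r6'] at ['0xa2', '0xa1', '0xa0']

MEM = 0x5a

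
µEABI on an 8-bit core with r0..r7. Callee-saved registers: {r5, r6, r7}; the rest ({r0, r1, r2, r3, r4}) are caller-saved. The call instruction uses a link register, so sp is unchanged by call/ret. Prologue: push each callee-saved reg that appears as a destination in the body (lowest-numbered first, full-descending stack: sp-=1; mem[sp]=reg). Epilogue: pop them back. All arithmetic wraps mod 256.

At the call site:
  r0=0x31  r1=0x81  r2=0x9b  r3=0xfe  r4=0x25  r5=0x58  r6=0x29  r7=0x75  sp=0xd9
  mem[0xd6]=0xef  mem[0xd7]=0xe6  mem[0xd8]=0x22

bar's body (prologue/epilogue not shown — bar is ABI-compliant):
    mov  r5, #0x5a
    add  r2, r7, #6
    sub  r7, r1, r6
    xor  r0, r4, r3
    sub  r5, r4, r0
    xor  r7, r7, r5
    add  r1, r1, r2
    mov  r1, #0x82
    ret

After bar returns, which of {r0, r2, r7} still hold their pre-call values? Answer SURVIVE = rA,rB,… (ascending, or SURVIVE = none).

prologue: push r5 -> mem[0xd8]=0x58, sp=0xd8
prologue: push r7 -> mem[0xd7]=0x75, sp=0xd7
body[0] mov  r5, #0x5a -> r5=0x5a
body[1] add  r2, r7, #6 -> r2=0x7b
body[2] sub  r7, r1, r6 -> r7=0x58
body[3] xor  r0, r4, r3 -> r0=0xdb
body[4] sub  r5, r4, r0 -> r5=0x4a
body[5] xor  r7, r7, r5 -> r7=0x12
body[6] add  r1, r1, r2 -> r1=0xfc
body[7] mov  r1, #0x82 -> r1=0x82
epilogue: pop r7=0x75, sp=0xd8
epilogue: pop r5=0x58, sp=0xd9
r0: caller-saved, written=True
r2: caller-saved, written=True
r7: callee-saved, written=True

SURVIVE = r7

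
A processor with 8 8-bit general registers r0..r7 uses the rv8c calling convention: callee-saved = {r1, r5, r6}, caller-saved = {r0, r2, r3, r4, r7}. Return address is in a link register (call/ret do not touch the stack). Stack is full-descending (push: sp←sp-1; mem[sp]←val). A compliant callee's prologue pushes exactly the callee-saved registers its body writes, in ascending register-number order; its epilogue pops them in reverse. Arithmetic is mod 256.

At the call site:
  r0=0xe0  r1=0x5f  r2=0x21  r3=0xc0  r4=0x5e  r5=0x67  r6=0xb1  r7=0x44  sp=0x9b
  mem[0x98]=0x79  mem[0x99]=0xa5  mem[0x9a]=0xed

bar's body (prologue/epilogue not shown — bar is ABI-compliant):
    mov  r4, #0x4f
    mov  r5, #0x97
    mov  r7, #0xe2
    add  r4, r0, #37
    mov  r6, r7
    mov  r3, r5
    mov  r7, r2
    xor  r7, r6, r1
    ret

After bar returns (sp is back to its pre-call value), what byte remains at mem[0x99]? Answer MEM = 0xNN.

prologue: push r5 -> mem[0x9a]=0x67, sp=0x9a
prologue: push r6 -> mem[0x99]=0xb1, sp=0x99
body[0] mov  r4, #0x4f -> r4=0x4f
body[1] mov  r5, #0x97 -> r5=0x97
body[2] mov  r7, #0xe2 -> r7=0xe2
body[3] add  r4, r0, #37 -> r4=0x05
body[4] mov  r6, r7 -> r6=0xe2
body[5] mov  r3, r5 -> r3=0x97
body[6] mov  r7, r2 -> r7=0x21
body[7] xor  r7, r6, r1 -> r7=0xbd
epilogue: pop r6=0xb1, sp=0x9a
epilogue: pop r5=0x67, sp=0x9b
prologue pushed ['r5', 'r6'] at ['0x9a', '0x99']

MEM = 0xb1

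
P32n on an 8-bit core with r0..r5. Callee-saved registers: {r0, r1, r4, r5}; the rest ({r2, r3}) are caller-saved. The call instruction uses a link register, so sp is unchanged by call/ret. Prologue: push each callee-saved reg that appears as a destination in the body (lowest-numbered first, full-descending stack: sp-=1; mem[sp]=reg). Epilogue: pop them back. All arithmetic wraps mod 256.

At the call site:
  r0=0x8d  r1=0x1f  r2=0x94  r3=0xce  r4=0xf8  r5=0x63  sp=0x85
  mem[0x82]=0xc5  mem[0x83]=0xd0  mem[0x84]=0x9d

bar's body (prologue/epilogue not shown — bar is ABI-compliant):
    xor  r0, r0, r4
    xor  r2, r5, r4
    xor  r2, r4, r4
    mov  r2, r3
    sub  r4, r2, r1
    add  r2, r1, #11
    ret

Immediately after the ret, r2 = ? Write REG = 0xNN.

prologue: push r0 → mem[0x84]=0x8d, sp=0x84
prologue: push r4 → mem[0x83]=0xf8, sp=0x83
body[0] xor  r0, r0, r4 → r0=0x75
body[1] xor  r2, r5, r4 → r2=0x9b
body[2] xor  r2, r4, r4 → r2=0x00
body[3] mov  r2, r3 → r2=0xce
body[4] sub  r4, r2, r1 → r4=0xaf
body[5] add  r2, r1, #11 → r2=0x2a
epilogue: pop r4=0xf8, sp=0x84
epilogue: pop r0=0x8d, sp=0x85
r2 is caller-saved → body value

REG = 0x2a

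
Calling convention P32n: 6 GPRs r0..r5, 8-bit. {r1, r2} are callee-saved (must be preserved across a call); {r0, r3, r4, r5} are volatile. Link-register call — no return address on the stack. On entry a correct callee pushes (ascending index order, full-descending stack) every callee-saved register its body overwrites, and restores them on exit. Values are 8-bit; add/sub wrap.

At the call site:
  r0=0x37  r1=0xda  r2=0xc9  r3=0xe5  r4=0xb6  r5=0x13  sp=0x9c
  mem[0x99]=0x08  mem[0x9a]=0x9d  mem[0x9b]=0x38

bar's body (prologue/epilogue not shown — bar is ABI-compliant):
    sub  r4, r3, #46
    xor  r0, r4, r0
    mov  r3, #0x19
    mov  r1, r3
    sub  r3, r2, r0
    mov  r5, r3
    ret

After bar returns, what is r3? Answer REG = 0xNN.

prologue: push r1 -> mem[0x9b]=0xda, sp=0x9b
body[0] sub  r4, r3, #46 -> r4=0xb7
body[1] xor  r0, r4, r0 -> r0=0x80
body[2] mov  r3, #0x19 -> r3=0x19
body[3] mov  r1, r3 -> r1=0x19
body[4] sub  r3, r2, r0 -> r3=0x49
body[5] mov  r5, r3 -> r5=0x49
epilogue: pop r1=0xda, sp=0x9c
r3 is caller-saved -> body value

REG = 0x49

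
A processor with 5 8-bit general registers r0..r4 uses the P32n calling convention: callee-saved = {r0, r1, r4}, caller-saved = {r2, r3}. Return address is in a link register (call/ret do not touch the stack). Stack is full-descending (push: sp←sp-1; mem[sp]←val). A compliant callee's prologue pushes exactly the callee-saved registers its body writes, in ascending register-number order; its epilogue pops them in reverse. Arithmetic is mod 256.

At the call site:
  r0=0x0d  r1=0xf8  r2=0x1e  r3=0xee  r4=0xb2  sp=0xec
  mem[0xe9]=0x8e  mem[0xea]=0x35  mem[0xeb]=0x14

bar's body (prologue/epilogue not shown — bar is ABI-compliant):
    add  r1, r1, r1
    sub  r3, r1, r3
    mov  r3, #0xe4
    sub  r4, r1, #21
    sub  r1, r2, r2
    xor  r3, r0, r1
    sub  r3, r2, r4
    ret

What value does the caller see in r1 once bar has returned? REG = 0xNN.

REG = 0xf8

prologue: push r1 → mem[0xeb]=0xf8, sp=0xeb
prologue: push r4 → mem[0xea]=0xb2, sp=0xea
body[0] add  r1, r1, r1 → r1=0xf0
body[1] sub  r3, r1, r3 → r3=0x02
body[2] mov  r3, #0xe4 → r3=0xe4
body[3] sub  r4, r1, #21 → r4=0xdb
body[4] sub  r1, r2, r2 → r1=0x00
body[5] xor  r3, r0, r1 → r3=0x0d
body[6] sub  r3, r2, r4 → r3=0x43
epilogue: pop r4=0xb2, sp=0xeb
epilogue: pop r1=0xf8, sp=0xec
r1 is callee-saved → restored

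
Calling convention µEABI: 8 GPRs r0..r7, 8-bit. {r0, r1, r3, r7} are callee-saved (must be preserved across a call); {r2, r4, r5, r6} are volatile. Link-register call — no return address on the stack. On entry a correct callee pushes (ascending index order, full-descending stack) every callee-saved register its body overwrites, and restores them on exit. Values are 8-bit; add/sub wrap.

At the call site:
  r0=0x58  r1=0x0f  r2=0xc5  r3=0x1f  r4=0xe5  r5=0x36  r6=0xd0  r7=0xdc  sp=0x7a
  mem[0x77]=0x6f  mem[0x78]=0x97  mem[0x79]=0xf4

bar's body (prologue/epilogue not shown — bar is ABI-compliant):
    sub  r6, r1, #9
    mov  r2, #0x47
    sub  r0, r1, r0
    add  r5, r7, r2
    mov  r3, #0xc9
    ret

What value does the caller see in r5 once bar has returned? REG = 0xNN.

prologue: push r0 → mem[0x79]=0x58, sp=0x79
prologue: push r3 → mem[0x78]=0x1f, sp=0x78
body[0] sub  r6, r1, #9 → r6=0x06
body[1] mov  r2, #0x47 → r2=0x47
body[2] sub  r0, r1, r0 → r0=0xb7
body[3] add  r5, r7, r2 → r5=0x23
body[4] mov  r3, #0xc9 → r3=0xc9
epilogue: pop r3=0x1f, sp=0x79
epilogue: pop r0=0x58, sp=0x7a
r5 is caller-saved → body value

REG = 0x23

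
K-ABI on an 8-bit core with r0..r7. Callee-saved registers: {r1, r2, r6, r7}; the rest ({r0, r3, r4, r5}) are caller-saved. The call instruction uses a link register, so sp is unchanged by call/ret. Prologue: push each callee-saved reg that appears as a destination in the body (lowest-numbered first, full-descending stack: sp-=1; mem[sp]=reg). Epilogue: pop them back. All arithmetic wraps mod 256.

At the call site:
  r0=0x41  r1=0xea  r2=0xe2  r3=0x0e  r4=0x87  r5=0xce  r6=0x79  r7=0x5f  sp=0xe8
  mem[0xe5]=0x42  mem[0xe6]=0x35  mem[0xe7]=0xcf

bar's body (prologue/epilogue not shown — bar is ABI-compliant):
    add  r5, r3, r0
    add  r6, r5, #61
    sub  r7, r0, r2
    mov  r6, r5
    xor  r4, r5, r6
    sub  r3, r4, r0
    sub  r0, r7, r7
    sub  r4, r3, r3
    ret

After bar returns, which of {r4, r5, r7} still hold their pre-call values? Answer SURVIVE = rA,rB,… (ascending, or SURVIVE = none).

SURVIVE = r7

prologue: push r6 -> mem[0xe7]=0x79, sp=0xe7
prologue: push r7 -> mem[0xe6]=0x5f, sp=0xe6
body[0] add  r5, r3, r0 -> r5=0x4f
body[1] add  r6, r5, #61 -> r6=0x8c
body[2] sub  r7, r0, r2 -> r7=0x5f
body[3] mov  r6, r5 -> r6=0x4f
body[4] xor  r4, r5, r6 -> r4=0x00
body[5] sub  r3, r4, r0 -> r3=0xbf
body[6] sub  r0, r7, r7 -> r0=0x00
body[7] sub  r4, r3, r3 -> r4=0x00
epilogue: pop r7=0x5f, sp=0xe7
epilogue: pop r6=0x79, sp=0xe8
r4: caller-saved, written=True
r5: caller-saved, written=True
r7: callee-saved, written=True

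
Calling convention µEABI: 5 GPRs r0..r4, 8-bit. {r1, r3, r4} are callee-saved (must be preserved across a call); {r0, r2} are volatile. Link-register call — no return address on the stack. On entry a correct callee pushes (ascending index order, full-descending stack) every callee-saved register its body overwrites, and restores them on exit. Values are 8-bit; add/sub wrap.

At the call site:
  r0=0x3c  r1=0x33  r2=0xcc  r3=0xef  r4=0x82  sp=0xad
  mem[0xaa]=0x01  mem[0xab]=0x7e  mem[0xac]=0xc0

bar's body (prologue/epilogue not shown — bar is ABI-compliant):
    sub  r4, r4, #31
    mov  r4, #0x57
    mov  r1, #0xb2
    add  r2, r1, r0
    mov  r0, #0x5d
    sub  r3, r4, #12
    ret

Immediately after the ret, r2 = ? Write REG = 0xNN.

prologue: push r1 → mem[0xac]=0x33, sp=0xac
prologue: push r3 → mem[0xab]=0xef, sp=0xab
prologue: push r4 → mem[0xaa]=0x82, sp=0xaa
body[0] sub  r4, r4, #31 → r4=0x63
body[1] mov  r4, #0x57 → r4=0x57
body[2] mov  r1, #0xb2 → r1=0xb2
body[3] add  r2, r1, r0 → r2=0xee
body[4] mov  r0, #0x5d → r0=0x5d
body[5] sub  r3, r4, #12 → r3=0x4b
epilogue: pop r4=0x82, sp=0xab
epilogue: pop r3=0xef, sp=0xac
epilogue: pop r1=0x33, sp=0xad
r2 is caller-saved → body value

REG = 0xee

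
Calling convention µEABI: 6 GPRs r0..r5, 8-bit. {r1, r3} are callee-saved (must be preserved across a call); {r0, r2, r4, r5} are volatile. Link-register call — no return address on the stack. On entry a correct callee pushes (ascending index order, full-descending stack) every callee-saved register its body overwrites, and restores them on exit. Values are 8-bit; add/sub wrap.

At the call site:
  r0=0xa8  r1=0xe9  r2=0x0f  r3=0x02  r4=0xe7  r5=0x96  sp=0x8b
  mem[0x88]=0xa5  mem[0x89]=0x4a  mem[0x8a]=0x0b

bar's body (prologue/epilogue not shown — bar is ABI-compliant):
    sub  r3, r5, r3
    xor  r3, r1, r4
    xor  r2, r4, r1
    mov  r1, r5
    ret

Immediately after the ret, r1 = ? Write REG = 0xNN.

prologue: push r1 -> mem[0x8a]=0xe9, sp=0x8a
prologue: push r3 -> mem[0x89]=0x02, sp=0x89
body[0] sub  r3, r5, r3 -> r3=0x94
body[1] xor  r3, r1, r4 -> r3=0x0e
body[2] xor  r2, r4, r1 -> r2=0x0e
body[3] mov  r1, r5 -> r1=0x96
epilogue: pop r3=0x02, sp=0x8a
epilogue: pop r1=0xe9, sp=0x8b
r1 is callee-saved -> restored

REG = 0xe9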